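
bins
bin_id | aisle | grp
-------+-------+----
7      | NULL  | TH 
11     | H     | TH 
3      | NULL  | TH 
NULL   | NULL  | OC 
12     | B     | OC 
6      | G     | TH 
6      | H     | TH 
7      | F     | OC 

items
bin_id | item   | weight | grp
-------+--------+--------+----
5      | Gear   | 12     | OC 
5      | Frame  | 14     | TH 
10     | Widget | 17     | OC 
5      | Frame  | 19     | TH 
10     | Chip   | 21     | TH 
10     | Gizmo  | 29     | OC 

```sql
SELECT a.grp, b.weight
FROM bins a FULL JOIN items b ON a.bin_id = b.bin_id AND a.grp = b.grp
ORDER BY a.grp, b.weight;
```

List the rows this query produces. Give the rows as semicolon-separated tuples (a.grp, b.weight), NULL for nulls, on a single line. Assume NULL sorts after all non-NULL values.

(OC, NULL); (OC, NULL); (OC, NULL); (TH, NULL); (TH, NULL); (TH, NULL); (TH, NULL); (TH, NULL); (NULL, 12); (NULL, 14); (NULL, 17); (NULL, 19); (NULL, 21); (NULL, 29)

FULL OUTER JOIN keeps every row from both sides; unmatched rows get NULL for the other side's columns.
Matching on a.bin_id = b.bin_id AND a.grp = b.grp. A NULL in a compared column never satisfies the condition.
Matched pairs: 0; unmatched a rows kept: 8; unmatched b rows kept: 6.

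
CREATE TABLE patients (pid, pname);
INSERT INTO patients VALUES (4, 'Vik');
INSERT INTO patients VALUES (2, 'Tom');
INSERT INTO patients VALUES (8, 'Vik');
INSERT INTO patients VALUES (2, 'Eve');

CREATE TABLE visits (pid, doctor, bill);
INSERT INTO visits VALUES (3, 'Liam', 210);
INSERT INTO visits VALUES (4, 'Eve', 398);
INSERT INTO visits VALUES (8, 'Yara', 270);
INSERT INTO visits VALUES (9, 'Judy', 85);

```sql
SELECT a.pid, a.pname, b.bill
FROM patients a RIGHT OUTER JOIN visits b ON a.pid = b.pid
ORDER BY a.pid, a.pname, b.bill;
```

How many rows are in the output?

4

RIGHT JOIN keeps every row from `visits`; unmatched rows get NULL for `patients`'s columns.
Matching on a.pid = b.pid.
- a (pid=4) pairs with 1 row(s) of b.
- a (pid=2) has no partner in b.
- a (pid=8) pairs with 1 row(s) of b.
- a (pid=2) has no partner in b.
- plus 2 unmatched b row(s), each kept with NULL a columns.
Total: 2 matched + 2 padded = 4 rows.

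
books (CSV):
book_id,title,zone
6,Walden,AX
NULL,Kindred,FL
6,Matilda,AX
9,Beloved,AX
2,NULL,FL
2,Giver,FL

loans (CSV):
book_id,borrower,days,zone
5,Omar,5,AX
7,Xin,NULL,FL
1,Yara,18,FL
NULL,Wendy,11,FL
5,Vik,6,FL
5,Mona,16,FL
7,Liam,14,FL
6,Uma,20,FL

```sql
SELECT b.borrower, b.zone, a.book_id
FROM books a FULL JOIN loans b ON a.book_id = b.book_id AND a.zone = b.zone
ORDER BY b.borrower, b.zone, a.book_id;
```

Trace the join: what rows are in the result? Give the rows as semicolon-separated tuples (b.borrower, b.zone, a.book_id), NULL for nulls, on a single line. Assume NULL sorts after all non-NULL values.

(Liam, FL, NULL); (Mona, FL, NULL); (Omar, AX, NULL); (Uma, FL, NULL); (Vik, FL, NULL); (Wendy, FL, NULL); (Xin, FL, NULL); (Yara, FL, NULL); (NULL, NULL, 2); (NULL, NULL, 2); (NULL, NULL, 6); (NULL, NULL, 6); (NULL, NULL, 9); (NULL, NULL, NULL)

FULL OUTER JOIN keeps every row from both sides; unmatched rows get NULL for the other side's columns.
Matching on a.book_id = b.book_id AND a.zone = b.zone. A NULL in a compared column never satisfies the condition.
- book_id=6, zone=AX: no b row matches, row kept with b columns NULL.
- book_id=NULL, zone=FL: no b row matches, row kept with b columns NULL.
- book_id=6, zone=AX: no b row matches, row kept with b columns NULL.
- book_id=9, zone=AX: no b row matches, row kept with b columns NULL.
- book_id=2, zone=FL: no b row matches, row kept with b columns NULL.
- book_id=2, zone=FL: no b row matches, row kept with b columns NULL.
- plus 8 unmatched b row(s), each kept with NULL a columns.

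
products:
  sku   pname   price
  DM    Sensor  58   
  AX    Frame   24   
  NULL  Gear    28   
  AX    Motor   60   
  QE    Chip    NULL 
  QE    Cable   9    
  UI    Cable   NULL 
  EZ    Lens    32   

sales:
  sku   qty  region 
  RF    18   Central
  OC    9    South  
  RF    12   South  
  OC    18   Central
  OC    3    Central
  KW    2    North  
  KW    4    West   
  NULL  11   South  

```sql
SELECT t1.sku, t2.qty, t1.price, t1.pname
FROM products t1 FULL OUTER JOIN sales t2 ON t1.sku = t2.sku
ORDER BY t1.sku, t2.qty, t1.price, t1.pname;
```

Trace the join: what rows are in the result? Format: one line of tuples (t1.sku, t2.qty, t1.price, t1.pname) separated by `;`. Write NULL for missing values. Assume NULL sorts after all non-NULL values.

(AX, NULL, 24, Frame); (AX, NULL, 60, Motor); (DM, NULL, 58, Sensor); (EZ, NULL, 32, Lens); (QE, NULL, 9, Cable); (QE, NULL, NULL, Chip); (UI, NULL, NULL, Cable); (NULL, 2, NULL, NULL); (NULL, 3, NULL, NULL); (NULL, 4, NULL, NULL); (NULL, 9, NULL, NULL); (NULL, 11, NULL, NULL); (NULL, 12, NULL, NULL); (NULL, 18, NULL, NULL); (NULL, 18, NULL, NULL); (NULL, NULL, 28, Gear)

FULL OUTER JOIN keeps every row from both sides; unmatched rows get NULL for the other side's columns.
Matching on t1.sku = t2.sku. A NULL in a compared column never satisfies the condition.
Matched pairs: 0; unmatched t1 rows kept: 8; unmatched t2 rows kept: 8.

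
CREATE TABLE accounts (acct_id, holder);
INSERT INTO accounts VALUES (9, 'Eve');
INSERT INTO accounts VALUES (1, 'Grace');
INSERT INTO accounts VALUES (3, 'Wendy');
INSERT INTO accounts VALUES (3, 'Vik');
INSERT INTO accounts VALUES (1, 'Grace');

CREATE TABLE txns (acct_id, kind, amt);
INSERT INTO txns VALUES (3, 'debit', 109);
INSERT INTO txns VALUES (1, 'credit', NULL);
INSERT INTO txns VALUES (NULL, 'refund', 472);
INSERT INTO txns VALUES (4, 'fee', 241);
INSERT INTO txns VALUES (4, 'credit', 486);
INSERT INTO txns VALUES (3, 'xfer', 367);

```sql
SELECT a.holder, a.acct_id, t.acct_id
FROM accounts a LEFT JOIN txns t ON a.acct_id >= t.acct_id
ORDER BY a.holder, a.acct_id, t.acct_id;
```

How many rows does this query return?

13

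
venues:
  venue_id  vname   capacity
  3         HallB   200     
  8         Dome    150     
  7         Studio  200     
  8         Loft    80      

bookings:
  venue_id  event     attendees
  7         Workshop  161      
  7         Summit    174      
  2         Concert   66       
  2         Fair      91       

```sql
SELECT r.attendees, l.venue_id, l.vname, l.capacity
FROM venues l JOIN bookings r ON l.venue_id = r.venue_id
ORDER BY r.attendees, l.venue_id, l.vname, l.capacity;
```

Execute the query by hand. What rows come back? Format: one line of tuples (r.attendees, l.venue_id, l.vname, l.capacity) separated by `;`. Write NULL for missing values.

(161, 7, Studio, 200); (174, 7, Studio, 200)

INNER JOIN keeps only pairs where the ON condition holds.
Matching on l.venue_id = r.venue_id.
Matched pairs: 2.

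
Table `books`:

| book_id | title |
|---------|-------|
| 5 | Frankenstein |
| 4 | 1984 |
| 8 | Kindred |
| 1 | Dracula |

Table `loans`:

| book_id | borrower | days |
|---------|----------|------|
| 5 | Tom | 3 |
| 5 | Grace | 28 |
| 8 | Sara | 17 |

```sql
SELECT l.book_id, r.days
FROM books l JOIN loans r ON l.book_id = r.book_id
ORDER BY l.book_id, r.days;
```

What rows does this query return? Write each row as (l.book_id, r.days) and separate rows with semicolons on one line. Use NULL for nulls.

INNER JOIN keeps only pairs where the ON condition holds.
Matching on l.book_id = r.book_id.
- l[0] book_id=5 → 2 match(es) in r → 2 row(s).
- l[1] book_id=4 → no match; dropped.
- l[2] book_id=8 → 1 match(es) in r → 1 row(s).
- l[3] book_id=1 → no match; dropped.
After projecting and ordering:
l.book_id | r.days
5 | 3
5 | 28
8 | 17

(5, 3); (5, 28); (8, 17)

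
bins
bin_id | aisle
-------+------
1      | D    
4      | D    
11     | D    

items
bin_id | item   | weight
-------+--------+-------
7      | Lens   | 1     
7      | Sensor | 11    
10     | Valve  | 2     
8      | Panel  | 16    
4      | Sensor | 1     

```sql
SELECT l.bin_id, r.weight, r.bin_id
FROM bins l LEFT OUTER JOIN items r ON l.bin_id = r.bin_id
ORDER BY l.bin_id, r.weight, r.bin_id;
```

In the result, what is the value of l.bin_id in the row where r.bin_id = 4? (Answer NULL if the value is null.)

LEFT JOIN keeps every row from `bins`; unmatched rows get NULL for `items`'s columns.
Matching on l.bin_id = r.bin_id.
Matched pairs: 1; unmatched l rows kept: 2.

4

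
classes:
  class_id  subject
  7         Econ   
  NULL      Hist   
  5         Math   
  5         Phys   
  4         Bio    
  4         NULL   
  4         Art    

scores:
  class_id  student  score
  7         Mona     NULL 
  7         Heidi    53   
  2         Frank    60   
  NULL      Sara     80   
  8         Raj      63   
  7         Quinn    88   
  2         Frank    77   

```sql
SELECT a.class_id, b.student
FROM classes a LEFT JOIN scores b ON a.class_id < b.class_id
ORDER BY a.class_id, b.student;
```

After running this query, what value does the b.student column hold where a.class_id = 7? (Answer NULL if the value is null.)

LEFT JOIN keeps every row from `classes`; unmatched rows get NULL for `scores`'s columns.
Matching on a.class_id < b.class_id. A NULL in a compared column never satisfies the condition.
Matched pairs: 21; unmatched a rows kept: 1.

Raj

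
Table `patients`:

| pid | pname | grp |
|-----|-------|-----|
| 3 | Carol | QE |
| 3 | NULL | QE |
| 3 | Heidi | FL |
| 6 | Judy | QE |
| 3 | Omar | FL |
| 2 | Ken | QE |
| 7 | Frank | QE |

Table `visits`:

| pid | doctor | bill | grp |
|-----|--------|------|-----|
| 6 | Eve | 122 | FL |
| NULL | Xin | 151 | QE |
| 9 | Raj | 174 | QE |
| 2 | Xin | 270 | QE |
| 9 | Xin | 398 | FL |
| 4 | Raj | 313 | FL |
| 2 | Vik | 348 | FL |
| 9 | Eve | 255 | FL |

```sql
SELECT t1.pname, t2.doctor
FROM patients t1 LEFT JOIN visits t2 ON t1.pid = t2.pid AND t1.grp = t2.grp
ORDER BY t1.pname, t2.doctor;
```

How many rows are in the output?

7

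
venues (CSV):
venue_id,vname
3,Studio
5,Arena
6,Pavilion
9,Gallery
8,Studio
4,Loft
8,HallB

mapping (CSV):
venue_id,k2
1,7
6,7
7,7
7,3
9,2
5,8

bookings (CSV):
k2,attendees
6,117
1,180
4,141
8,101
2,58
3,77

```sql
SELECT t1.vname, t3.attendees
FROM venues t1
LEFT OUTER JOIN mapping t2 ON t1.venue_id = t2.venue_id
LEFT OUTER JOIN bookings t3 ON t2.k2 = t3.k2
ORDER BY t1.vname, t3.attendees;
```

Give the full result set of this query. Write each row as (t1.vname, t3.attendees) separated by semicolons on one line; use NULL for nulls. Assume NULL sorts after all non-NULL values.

Evaluate left to right. First `venues t1 LEFT JOIN mapping t2` on venue_id: 7 row(s).
Then LEFT JOIN `bookings t3` on k2: each of those 7 rows is kept; rows whose t2.k2 has no match in t3 get NULL for t3's columns.

(Arena, 101); (Gallery, 58); (HallB, NULL); (Loft, NULL); (Pavilion, NULL); (Studio, NULL); (Studio, NULL)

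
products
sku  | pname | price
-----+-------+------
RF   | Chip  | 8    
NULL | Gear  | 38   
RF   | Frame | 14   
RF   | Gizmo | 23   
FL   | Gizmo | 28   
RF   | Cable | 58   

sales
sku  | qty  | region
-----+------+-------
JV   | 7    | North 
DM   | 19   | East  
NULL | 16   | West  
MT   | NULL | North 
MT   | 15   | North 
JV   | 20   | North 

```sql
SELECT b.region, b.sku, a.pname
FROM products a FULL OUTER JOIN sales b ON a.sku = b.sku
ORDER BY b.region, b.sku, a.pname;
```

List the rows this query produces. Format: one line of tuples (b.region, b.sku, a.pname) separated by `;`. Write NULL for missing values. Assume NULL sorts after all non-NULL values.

(East, DM, NULL); (North, JV, NULL); (North, JV, NULL); (North, MT, NULL); (North, MT, NULL); (West, NULL, NULL); (NULL, NULL, Cable); (NULL, NULL, Chip); (NULL, NULL, Frame); (NULL, NULL, Gear); (NULL, NULL, Gizmo); (NULL, NULL, Gizmo)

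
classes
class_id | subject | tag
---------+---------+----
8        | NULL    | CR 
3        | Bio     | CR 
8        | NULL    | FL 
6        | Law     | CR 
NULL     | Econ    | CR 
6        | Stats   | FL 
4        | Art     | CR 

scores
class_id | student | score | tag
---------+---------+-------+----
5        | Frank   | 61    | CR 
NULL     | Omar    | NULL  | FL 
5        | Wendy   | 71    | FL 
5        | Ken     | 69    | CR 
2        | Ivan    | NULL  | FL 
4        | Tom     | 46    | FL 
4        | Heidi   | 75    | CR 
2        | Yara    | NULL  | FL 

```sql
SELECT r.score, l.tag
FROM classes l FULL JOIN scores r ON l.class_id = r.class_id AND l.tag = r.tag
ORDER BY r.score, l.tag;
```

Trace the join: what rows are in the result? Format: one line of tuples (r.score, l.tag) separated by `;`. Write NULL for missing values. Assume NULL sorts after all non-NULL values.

(46, NULL); (61, NULL); (69, NULL); (71, NULL); (75, CR); (NULL, CR); (NULL, CR); (NULL, CR); (NULL, CR); (NULL, FL); (NULL, FL); (NULL, NULL); (NULL, NULL); (NULL, NULL)

FULL OUTER JOIN keeps every row from both sides; unmatched rows get NULL for the other side's columns.
Matching on l.class_id = r.class_id AND l.tag = r.tag. A NULL in a compared column never satisfies the condition.
- l[0] class_id=8, tag=CR → no match; kept with NULLs on the r side.
- l[1] class_id=3, tag=CR → no match; kept with NULLs on the r side.
- l[2] class_id=8, tag=FL → no match; kept with NULLs on the r side.
- l[3] class_id=6, tag=CR → no match; kept with NULLs on the r side.
- l[4] class_id=NULL, tag=CR → no match; kept with NULLs on the r side.
- l[5] class_id=6, tag=FL → no match; kept with NULLs on the r side.
- l[6] class_id=4, tag=CR → 1 match(es) in r → 1 row(s).
- plus 7 unmatched r row(s), each kept with NULL l columns.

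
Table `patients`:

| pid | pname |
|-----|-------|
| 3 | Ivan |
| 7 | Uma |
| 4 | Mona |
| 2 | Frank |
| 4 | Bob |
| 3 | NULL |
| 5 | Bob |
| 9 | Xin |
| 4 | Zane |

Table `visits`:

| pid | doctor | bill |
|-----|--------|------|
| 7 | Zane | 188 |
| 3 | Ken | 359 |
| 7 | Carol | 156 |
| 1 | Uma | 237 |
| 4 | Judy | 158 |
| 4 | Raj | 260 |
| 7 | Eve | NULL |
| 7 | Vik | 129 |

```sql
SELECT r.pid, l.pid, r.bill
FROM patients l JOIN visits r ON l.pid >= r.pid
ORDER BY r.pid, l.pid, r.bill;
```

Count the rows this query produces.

INNER JOIN keeps only pairs where the ON condition holds.
Matching on l.pid >= r.pid.
- l row (pid=3): matches 2 r row(s) → 2 output row(s).
- l row (pid=7): matches 8 r row(s) → 8 output row(s).
- l row (pid=4): matches 4 r row(s) → 4 output row(s).
- l row (pid=2): matches 1 r row(s) → 1 output row(s).
- l row (pid=4): matches 4 r row(s) → 4 output row(s).
- l row (pid=3): matches 2 r row(s) → 2 output row(s).
- l row (pid=5): matches 4 r row(s) → 4 output row(s).
- l row (pid=9): matches 8 r row(s) → 8 output row(s).
- l row (pid=4): matches 4 r row(s) → 4 output row(s).
Total: 37 rows.

37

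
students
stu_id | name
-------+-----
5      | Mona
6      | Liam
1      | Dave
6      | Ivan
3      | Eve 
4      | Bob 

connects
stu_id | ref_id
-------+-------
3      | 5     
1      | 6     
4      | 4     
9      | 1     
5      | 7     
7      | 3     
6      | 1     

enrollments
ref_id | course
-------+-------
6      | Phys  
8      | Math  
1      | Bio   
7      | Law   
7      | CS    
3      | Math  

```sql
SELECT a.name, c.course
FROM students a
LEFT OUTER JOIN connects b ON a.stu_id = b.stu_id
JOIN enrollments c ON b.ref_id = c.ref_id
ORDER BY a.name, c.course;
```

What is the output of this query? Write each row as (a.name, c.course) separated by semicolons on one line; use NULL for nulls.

Step 1 — a LEFT JOIN b on stu_id → 6 row(s).
Then INNER JOIN `enrollments c` on ref_id: keep only rows whose b.ref_id appears in c.

(Dave, Phys); (Ivan, Bio); (Liam, Bio); (Mona, CS); (Mona, Law)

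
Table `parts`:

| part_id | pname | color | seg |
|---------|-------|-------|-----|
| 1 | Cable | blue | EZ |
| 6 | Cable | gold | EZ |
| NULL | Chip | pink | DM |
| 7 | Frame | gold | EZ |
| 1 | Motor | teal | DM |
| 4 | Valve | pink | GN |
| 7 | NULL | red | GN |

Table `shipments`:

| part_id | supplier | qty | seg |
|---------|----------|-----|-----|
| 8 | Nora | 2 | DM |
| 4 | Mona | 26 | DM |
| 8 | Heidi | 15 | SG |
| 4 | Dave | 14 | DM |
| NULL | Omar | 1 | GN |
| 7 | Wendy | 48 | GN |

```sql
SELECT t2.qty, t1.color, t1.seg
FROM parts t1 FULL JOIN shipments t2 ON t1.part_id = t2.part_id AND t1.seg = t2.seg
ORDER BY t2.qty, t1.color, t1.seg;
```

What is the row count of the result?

12

FULL OUTER JOIN keeps every row from both sides; unmatched rows get NULL for the other side's columns.
Matching on t1.part_id = t2.part_id AND t1.seg = t2.seg. A NULL in a compared column never satisfies the condition.
- t1[0] part_id=1, seg=EZ → no match; kept with NULLs on the t2 side.
- t1[1] part_id=6, seg=EZ → no match; kept with NULLs on the t2 side.
- t1[2] part_id=NULL, seg=DM → no match; kept with NULLs on the t2 side.
- t1[3] part_id=7, seg=EZ → no match; kept with NULLs on the t2 side.
- t1[4] part_id=1, seg=DM → no match; kept with NULLs on the t2 side.
- t1[5] part_id=4, seg=GN → no match; kept with NULLs on the t2 side.
- t1[6] part_id=7, seg=GN → 1 match(es) in t2 → 1 row(s).
- plus 5 unmatched t2 row(s), each kept with NULL t1 columns.
Total: 1 matched + 11 padded = 12 rows.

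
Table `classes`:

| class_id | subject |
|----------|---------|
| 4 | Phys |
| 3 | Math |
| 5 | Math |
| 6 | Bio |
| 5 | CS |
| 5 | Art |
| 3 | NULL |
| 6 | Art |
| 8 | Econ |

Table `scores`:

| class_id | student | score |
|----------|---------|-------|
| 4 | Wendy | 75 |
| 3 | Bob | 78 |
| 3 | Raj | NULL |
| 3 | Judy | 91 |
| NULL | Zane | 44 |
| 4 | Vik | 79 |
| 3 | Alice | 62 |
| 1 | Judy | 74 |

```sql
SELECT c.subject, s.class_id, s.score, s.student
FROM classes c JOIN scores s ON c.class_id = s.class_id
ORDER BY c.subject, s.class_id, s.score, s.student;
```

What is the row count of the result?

INNER JOIN keeps only pairs where the ON condition holds.
Matching on c.class_id = s.class_id. A NULL in a compared column never satisfies the condition.
Matched pairs: 10.
Total: 10 rows.

10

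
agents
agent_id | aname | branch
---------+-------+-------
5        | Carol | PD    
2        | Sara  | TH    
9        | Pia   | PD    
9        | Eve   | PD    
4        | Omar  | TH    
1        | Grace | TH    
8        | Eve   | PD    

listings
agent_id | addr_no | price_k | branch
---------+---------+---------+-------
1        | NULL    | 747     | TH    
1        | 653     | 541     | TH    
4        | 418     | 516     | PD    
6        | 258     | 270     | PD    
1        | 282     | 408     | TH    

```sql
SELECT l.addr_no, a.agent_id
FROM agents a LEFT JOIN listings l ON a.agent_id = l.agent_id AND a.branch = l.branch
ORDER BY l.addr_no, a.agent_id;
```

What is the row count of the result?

LEFT JOIN keeps every row from `agents`; unmatched rows get NULL for `listings`'s columns.
Matching on a.agent_id = l.agent_id AND a.branch = l.branch.
- a[0] agent_id=5, branch=PD → no match; kept with NULLs on the l side.
- a[1] agent_id=2, branch=TH → no match; kept with NULLs on the l side.
- a[2] agent_id=9, branch=PD → no match; kept with NULLs on the l side.
- a[3] agent_id=9, branch=PD → no match; kept with NULLs on the l side.
- a[4] agent_id=4, branch=TH → no match; kept with NULLs on the l side.
- a[5] agent_id=1, branch=TH → 3 match(es) in l → 3 row(s).
- a[6] agent_id=8, branch=PD → no match; kept with NULLs on the l side.
Total: 3 matched + 6 padded = 9 rows.

9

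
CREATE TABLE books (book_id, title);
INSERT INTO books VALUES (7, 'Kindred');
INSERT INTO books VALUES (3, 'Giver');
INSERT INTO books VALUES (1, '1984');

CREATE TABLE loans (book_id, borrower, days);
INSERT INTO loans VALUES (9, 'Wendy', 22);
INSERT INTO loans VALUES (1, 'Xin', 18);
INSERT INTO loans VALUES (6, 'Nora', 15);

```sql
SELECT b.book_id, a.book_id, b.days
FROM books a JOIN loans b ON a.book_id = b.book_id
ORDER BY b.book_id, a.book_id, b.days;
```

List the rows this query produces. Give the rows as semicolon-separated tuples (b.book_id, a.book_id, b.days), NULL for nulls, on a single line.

(1, 1, 18)

INNER JOIN keeps only pairs where the ON condition holds.
Matching on a.book_id = b.book_id.
- book_id=7: no matching b row, dropped.
- book_id=3: no matching b row, dropped.
- book_id=1: 1 matching b row(s), so 1 row(s) emitted.
After projecting and ordering:
b.book_id | a.book_id | b.days
1 | 1 | 18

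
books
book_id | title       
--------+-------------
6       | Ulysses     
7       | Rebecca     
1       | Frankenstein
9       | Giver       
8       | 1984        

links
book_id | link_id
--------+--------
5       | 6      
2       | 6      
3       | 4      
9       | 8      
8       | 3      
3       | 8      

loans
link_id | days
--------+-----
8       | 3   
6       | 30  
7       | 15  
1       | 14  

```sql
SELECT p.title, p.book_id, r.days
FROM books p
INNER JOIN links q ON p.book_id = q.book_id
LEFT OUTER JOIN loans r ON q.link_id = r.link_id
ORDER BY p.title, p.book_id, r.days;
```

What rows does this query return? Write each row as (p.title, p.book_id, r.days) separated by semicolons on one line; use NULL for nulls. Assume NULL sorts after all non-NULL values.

Joins associate left-to-right: books INNER JOIN links on book_id gives 2 intermediate row(s).
Then LEFT JOIN `loans r` on link_id: each of those 2 rows is kept; rows whose q.link_id has no match in r get NULL for r's columns.

(1984, 8, NULL); (Giver, 9, 3)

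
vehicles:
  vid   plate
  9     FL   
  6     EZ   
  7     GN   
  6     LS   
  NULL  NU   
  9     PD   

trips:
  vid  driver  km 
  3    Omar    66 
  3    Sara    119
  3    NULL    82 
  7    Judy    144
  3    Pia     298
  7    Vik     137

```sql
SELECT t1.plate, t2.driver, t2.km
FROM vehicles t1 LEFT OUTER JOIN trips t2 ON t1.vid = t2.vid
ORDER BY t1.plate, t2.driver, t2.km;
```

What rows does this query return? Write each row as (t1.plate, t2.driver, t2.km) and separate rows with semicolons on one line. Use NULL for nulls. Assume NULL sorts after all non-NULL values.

(EZ, NULL, NULL); (FL, NULL, NULL); (GN, Judy, 144); (GN, Vik, 137); (LS, NULL, NULL); (NU, NULL, NULL); (PD, NULL, NULL)

LEFT JOIN keeps every row from `vehicles`; unmatched rows get NULL for `trips`'s columns.
Matching on t1.vid = t2.vid. A NULL in a compared column never satisfies the condition.
- t1[0] vid=9 → no match; kept with NULLs on the t2 side.
- t1[1] vid=6 → no match; kept with NULLs on the t2 side.
- t1[2] vid=7 → 2 match(es) in t2 → 2 row(s).
- t1[3] vid=6 → no match; kept with NULLs on the t2 side.
- t1[4] vid=NULL → no match; kept with NULLs on the t2 side.
- t1[5] vid=9 → no match; kept with NULLs on the t2 side.
After projecting and ordering:
t1.plate | t2.driver | t2.km
EZ | NULL | NULL
FL | NULL | NULL
GN | Judy | 144
GN | Vik | 137
LS | NULL | NULL
NU | NULL | NULL
PD | NULL | NULL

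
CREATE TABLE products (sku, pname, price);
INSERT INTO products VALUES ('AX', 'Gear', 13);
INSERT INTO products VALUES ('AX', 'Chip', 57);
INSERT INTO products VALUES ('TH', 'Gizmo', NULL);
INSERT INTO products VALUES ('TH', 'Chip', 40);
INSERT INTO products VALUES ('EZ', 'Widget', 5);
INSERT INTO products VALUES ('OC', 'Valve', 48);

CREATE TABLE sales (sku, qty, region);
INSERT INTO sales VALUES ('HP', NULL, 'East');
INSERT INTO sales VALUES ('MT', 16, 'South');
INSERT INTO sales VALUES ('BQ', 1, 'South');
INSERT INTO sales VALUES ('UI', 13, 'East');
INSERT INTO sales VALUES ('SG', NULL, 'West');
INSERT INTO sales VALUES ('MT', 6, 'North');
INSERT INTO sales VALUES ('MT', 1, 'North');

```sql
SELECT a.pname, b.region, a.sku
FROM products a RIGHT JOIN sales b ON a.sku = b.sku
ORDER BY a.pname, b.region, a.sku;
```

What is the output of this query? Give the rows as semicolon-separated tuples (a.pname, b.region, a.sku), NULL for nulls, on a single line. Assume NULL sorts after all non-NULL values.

RIGHT JOIN keeps every row from `sales`; unmatched rows get NULL for `products`'s columns.
Matching on a.sku = b.sku.
- a (sku=AX) has no partner in b.
- a (sku=AX) has no partner in b.
- a (sku=TH) has no partner in b.
- a (sku=TH) has no partner in b.
- a (sku=EZ) has no partner in b.
- a (sku=OC) has no partner in b.
- 7 b row(s) had no a match → kept, a columns NULL.
After projecting and ordering:
a.pname | b.region | a.sku
NULL | East | NULL
NULL | East | NULL
NULL | North | NULL
NULL | North | NULL
NULL | South | NULL
NULL | South | NULL
NULL | West | NULL

(NULL, East, NULL); (NULL, East, NULL); (NULL, North, NULL); (NULL, North, NULL); (NULL, South, NULL); (NULL, South, NULL); (NULL, West, NULL)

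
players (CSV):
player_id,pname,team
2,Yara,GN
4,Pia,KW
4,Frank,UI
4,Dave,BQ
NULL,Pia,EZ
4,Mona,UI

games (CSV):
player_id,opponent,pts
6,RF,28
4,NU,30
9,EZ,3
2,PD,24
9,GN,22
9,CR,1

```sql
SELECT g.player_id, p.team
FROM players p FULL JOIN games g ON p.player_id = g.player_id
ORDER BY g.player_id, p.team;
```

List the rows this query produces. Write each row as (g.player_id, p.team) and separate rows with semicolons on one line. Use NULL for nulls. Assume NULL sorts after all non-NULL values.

(2, GN); (4, BQ); (4, KW); (4, UI); (4, UI); (6, NULL); (9, NULL); (9, NULL); (9, NULL); (NULL, EZ)

FULL OUTER JOIN keeps every row from both sides; unmatched rows get NULL for the other side's columns.
Matching on p.player_id = g.player_id. A NULL in a compared column never satisfies the condition.
Matched pairs: 5; unmatched p rows kept: 1; unmatched g rows kept: 4.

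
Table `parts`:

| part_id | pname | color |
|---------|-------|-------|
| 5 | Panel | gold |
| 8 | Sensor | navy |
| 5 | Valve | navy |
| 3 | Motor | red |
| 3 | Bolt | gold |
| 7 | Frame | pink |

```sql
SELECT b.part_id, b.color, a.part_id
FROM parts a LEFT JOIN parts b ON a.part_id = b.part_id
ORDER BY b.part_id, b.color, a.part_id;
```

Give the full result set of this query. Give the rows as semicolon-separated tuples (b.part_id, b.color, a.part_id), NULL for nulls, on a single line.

LEFT JOIN keeps every row from `parts a`; unmatched rows get NULL for `parts b`'s columns.
Matching on a.part_id = b.part_id.
- part_id=5: 2 matching b row(s), so 2 row(s) emitted.
- part_id=8: 1 matching b row(s), so 1 row(s) emitted.
- part_id=5: 2 matching b row(s), so 2 row(s) emitted.
- part_id=3: 2 matching b row(s), so 2 row(s) emitted.
- part_id=3: 2 matching b row(s), so 2 row(s) emitted.
- part_id=7: 1 matching b row(s), so 1 row(s) emitted.
After projecting and ordering:
b.part_id | b.color | a.part_id
3 | gold | 3
3 | gold | 3
3 | red | 3
3 | red | 3
5 | gold | 5
5 | gold | 5
5 | navy | 5
5 | navy | 5
7 | pink | 7
8 | navy | 8

(3, gold, 3); (3, gold, 3); (3, red, 3); (3, red, 3); (5, gold, 5); (5, gold, 5); (5, navy, 5); (5, navy, 5); (7, pink, 7); (8, navy, 8)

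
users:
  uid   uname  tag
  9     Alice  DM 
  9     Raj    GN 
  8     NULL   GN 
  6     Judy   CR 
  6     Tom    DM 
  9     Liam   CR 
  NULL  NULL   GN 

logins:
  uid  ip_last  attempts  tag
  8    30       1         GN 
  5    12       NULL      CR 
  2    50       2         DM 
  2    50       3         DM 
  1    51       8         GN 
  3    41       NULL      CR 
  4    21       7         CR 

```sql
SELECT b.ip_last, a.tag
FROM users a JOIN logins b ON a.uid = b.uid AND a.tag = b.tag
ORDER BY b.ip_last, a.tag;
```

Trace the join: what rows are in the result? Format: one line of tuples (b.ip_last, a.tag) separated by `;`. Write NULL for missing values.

INNER JOIN keeps only pairs where the ON condition holds.
Matching on a.uid = b.uid AND a.tag = b.tag. A NULL in a compared column never satisfies the condition.
Matched pairs: 1.

(30, GN)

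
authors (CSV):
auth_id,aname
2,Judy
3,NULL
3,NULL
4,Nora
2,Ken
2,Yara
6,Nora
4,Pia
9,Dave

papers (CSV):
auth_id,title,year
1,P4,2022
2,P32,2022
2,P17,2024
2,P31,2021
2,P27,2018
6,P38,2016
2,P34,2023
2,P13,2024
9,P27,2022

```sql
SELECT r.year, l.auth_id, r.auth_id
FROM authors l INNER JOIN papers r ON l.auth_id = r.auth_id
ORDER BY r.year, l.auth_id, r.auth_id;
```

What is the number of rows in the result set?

INNER JOIN keeps only pairs where the ON condition holds.
Matching on l.auth_id = r.auth_id.
Matched pairs: 20.
Total: 20 rows.

20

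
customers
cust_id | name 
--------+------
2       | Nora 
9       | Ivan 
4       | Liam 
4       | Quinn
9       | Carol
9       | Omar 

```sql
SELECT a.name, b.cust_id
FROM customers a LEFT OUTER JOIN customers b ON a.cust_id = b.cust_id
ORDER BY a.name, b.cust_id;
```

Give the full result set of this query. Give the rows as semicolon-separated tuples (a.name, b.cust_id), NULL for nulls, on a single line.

(Carol, 9); (Carol, 9); (Carol, 9); (Ivan, 9); (Ivan, 9); (Ivan, 9); (Liam, 4); (Liam, 4); (Nora, 2); (Omar, 9); (Omar, 9); (Omar, 9); (Quinn, 4); (Quinn, 4)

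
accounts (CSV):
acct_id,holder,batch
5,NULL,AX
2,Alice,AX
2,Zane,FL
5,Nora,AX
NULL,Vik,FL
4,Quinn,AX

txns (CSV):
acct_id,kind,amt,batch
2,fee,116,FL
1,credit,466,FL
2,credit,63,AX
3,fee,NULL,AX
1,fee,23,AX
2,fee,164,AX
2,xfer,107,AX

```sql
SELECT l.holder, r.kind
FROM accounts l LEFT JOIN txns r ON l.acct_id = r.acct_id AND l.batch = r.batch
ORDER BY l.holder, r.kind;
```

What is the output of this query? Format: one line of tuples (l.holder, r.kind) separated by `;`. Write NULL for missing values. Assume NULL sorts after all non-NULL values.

LEFT JOIN keeps every row from `accounts`; unmatched rows get NULL for `txns`'s columns.
Matching on l.acct_id = r.acct_id AND l.batch = r.batch. A NULL in a compared column never satisfies the condition.
- l[0] acct_id=5, batch=AX → no match; kept with NULLs on the r side.
- l[1] acct_id=2, batch=AX → 3 match(es) in r → 3 row(s).
- l[2] acct_id=2, batch=FL → 1 match(es) in r → 1 row(s).
- l[3] acct_id=5, batch=AX → no match; kept with NULLs on the r side.
- l[4] acct_id=NULL, batch=FL → no match; kept with NULLs on the r side.
- l[5] acct_id=4, batch=AX → no match; kept with NULLs on the r side.
After projecting and ordering:
l.holder | r.kind
Alice | credit
Alice | fee
Alice | xfer
Nora | NULL
Quinn | NULL
Vik | NULL
Zane | fee
NULL | NULL

(Alice, credit); (Alice, fee); (Alice, xfer); (Nora, NULL); (Quinn, NULL); (Vik, NULL); (Zane, fee); (NULL, NULL)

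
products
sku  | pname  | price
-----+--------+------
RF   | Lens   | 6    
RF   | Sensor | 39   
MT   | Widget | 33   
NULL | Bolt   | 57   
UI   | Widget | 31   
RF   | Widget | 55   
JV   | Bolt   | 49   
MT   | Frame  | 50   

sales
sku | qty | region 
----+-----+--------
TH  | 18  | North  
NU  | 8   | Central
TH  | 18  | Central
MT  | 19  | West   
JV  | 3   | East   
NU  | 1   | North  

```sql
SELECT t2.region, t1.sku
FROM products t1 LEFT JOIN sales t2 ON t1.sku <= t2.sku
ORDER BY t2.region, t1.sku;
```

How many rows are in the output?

24

LEFT JOIN keeps every row from `products`; unmatched rows get NULL for `sales`'s columns.
Matching on t1.sku <= t2.sku. A NULL in a compared column never satisfies the condition.
Matched pairs: 22; unmatched t1 rows kept: 2.
Total: 22 matched + 2 padded = 24 rows.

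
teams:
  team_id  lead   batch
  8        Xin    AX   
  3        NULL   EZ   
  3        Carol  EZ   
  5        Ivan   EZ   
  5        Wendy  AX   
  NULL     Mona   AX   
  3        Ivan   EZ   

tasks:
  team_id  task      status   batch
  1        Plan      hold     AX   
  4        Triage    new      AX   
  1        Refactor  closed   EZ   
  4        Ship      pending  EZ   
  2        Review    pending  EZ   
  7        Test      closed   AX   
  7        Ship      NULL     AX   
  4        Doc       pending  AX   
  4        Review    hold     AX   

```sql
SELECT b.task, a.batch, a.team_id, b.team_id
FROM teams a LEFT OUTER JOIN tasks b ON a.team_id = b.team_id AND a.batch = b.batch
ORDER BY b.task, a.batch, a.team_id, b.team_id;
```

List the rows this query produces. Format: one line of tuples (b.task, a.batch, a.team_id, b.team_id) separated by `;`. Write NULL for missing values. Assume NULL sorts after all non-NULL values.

(NULL, AX, 5, NULL); (NULL, AX, 8, NULL); (NULL, AX, NULL, NULL); (NULL, EZ, 3, NULL); (NULL, EZ, 3, NULL); (NULL, EZ, 3, NULL); (NULL, EZ, 5, NULL)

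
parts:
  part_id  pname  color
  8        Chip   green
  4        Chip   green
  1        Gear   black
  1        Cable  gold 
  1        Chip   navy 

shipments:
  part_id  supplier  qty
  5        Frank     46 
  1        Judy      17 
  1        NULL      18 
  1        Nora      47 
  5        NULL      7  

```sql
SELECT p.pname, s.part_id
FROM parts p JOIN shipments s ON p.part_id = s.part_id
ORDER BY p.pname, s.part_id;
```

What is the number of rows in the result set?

9

INNER JOIN keeps only pairs where the ON condition holds.
Matching on p.part_id = s.part_id.
- p row (part_id=8): no match → dropped.
- p row (part_id=4): no match → dropped.
- p row (part_id=1): matches 3 s row(s) → 3 output row(s).
- p row (part_id=1): matches 3 s row(s) → 3 output row(s).
- p row (part_id=1): matches 3 s row(s) → 3 output row(s).
Total: 9 rows.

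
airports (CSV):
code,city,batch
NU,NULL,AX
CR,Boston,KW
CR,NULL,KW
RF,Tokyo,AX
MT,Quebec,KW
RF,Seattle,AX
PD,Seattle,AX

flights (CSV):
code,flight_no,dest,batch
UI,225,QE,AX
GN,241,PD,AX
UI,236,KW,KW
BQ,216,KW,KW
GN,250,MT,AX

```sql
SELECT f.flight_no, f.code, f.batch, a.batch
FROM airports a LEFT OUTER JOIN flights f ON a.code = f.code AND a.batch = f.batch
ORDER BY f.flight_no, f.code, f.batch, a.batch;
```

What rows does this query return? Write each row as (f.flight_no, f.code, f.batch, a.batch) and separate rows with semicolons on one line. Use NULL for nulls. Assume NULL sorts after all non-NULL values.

LEFT JOIN keeps every row from `airports`; unmatched rows get NULL for `flights`'s columns.
Matching on a.code = f.code AND a.batch = f.batch.
- code=NU, batch=AX: no f row matches, row kept with f columns NULL.
- code=CR, batch=KW: no f row matches, row kept with f columns NULL.
- code=CR, batch=KW: no f row matches, row kept with f columns NULL.
- code=RF, batch=AX: no f row matches, row kept with f columns NULL.
- code=MT, batch=KW: no f row matches, row kept with f columns NULL.
- code=RF, batch=AX: no f row matches, row kept with f columns NULL.
- code=PD, batch=AX: no f row matches, row kept with f columns NULL.
After projecting and ordering:
f.flight_no | f.code | f.batch | a.batch
NULL | NULL | NULL | AX
NULL | NULL | NULL | AX
NULL | NULL | NULL | AX
NULL | NULL | NULL | AX
NULL | NULL | NULL | KW
NULL | NULL | NULL | KW
NULL | NULL | NULL | KW

(NULL, NULL, NULL, AX); (NULL, NULL, NULL, AX); (NULL, NULL, NULL, AX); (NULL, NULL, NULL, AX); (NULL, NULL, NULL, KW); (NULL, NULL, NULL, KW); (NULL, NULL, NULL, KW)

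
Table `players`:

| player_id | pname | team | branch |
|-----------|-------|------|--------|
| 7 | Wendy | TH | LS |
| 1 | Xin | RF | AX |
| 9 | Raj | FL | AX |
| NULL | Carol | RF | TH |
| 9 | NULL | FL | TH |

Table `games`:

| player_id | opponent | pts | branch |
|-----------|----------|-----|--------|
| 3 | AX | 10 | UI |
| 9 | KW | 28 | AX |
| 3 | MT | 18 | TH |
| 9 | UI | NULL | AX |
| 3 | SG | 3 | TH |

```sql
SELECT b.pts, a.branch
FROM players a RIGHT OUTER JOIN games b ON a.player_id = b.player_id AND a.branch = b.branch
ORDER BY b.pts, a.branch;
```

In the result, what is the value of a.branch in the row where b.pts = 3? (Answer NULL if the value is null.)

RIGHT JOIN keeps every row from `games`; unmatched rows get NULL for `players`'s columns.
Matching on a.player_id = b.player_id AND a.branch = b.branch. A NULL in a compared column never satisfies the condition.
Matched pairs: 2; unmatched b rows kept: 3.

NULL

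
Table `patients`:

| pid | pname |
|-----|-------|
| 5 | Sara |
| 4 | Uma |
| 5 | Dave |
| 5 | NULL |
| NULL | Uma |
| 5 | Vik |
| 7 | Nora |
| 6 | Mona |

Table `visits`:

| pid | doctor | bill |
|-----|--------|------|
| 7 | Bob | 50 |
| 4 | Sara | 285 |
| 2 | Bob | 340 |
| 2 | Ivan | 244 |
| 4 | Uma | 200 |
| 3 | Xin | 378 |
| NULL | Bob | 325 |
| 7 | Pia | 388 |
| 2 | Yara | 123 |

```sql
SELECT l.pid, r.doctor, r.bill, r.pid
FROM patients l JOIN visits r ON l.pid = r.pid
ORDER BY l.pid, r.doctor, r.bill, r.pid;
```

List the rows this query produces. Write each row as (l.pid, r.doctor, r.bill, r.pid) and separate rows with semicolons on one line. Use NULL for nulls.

(4, Sara, 285, 4); (4, Uma, 200, 4); (7, Bob, 50, 7); (7, Pia, 388, 7)

INNER JOIN keeps only pairs where the ON condition holds.
Matching on l.pid = r.pid. A NULL in a compared column never satisfies the condition.
- l row (pid=5): no match → dropped.
- l row (pid=4): matches 2 r row(s) → 2 output row(s).
- l row (pid=5): no match → dropped.
- l row (pid=5): no match → dropped.
- l row (pid=NULL): no match → dropped.
- l row (pid=5): no match → dropped.
- l row (pid=7): matches 2 r row(s) → 2 output row(s).
- l row (pid=6): no match → dropped.
After projecting and ordering:
l.pid | r.doctor | r.bill | r.pid
4 | Sara | 285 | 4
4 | Uma | 200 | 4
7 | Bob | 50 | 7
7 | Pia | 388 | 7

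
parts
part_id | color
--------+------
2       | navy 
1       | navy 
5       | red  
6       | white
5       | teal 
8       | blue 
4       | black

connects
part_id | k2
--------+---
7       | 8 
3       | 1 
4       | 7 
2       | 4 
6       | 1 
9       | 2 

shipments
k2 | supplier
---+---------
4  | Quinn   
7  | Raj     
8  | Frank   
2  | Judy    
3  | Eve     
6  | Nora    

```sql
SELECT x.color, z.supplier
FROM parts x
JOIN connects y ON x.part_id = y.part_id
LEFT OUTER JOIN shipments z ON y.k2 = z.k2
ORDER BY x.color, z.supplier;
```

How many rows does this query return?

3

Joins associate left-to-right: parts INNER JOIN connects on part_id gives 3 intermediate row(s).
Then LEFT JOIN `shipments z` on k2: each of those 3 rows is kept; rows whose y.k2 has no match in z get NULL for z's columns.
Result: 3 row(s).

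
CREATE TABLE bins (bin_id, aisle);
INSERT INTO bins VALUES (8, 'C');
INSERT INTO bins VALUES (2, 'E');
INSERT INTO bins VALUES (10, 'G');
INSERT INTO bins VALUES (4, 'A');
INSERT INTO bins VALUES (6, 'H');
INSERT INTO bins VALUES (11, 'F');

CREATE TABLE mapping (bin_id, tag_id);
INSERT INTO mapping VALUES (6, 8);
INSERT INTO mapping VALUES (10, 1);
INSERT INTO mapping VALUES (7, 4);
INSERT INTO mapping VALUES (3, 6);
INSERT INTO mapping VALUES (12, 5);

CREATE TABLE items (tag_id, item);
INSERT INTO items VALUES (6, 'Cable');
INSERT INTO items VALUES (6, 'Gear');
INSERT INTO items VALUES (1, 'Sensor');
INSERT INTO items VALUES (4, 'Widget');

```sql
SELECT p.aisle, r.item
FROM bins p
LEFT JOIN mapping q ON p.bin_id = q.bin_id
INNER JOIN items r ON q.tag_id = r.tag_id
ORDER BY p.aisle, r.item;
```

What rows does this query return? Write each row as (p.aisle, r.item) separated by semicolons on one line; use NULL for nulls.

(G, Sensor)

Evaluate left to right. First `bins p LEFT JOIN mapping q` on bin_id: 6 row(s).
Then INNER JOIN `items r` on tag_id: keep only rows whose q.tag_id appears in r.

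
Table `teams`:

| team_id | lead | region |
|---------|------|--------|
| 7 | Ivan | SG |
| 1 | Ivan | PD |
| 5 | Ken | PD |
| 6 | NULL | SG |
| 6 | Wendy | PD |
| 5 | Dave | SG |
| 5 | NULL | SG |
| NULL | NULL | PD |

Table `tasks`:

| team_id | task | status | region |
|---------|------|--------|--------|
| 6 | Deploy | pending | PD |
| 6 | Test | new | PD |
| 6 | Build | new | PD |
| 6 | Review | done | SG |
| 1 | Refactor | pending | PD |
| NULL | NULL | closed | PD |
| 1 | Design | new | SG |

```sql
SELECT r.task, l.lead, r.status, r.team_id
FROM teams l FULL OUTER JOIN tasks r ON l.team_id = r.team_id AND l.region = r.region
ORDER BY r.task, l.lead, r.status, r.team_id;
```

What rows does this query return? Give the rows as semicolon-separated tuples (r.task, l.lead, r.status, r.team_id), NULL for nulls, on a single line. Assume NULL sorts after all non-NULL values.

FULL OUTER JOIN keeps every row from both sides; unmatched rows get NULL for the other side's columns.
Matching on l.team_id = r.team_id AND l.region = r.region. A NULL in a compared column never satisfies the condition.
- l row (team_id=7, region=SG): no match → kept, r columns NULL.
- l row (team_id=1, region=PD): matches 1 r row(s) → 1 output row(s).
- l row (team_id=5, region=PD): no match → kept, r columns NULL.
- l row (team_id=6, region=SG): matches 1 r row(s) → 1 output row(s).
- l row (team_id=6, region=PD): matches 3 r row(s) → 3 output row(s).
- l row (team_id=5, region=SG): no match → kept, r columns NULL.
- l row (team_id=5, region=SG): no match → kept, r columns NULL.
- l row (team_id=NULL, region=PD): no match → kept, r columns NULL.
- plus 2 unmatched r row(s), each kept with NULL l columns.

(Build, Wendy, new, 6); (Deploy, Wendy, pending, 6); (Design, NULL, new, 1); (Refactor, Ivan, pending, 1); (Review, NULL, done, 6); (Test, Wendy, new, 6); (NULL, Dave, NULL, NULL); (NULL, Ivan, NULL, NULL); (NULL, Ken, NULL, NULL); (NULL, NULL, closed, NULL); (NULL, NULL, NULL, NULL); (NULL, NULL, NULL, NULL)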